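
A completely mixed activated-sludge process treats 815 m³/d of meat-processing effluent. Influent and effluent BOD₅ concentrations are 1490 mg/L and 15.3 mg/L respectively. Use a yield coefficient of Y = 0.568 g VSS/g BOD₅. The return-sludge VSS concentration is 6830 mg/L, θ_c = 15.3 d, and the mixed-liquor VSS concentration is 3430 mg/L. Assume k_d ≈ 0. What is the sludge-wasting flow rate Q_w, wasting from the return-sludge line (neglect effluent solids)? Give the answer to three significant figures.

V·X = Y·Q·ΔS·θ_c gives V = 0.568 × 815 × (1490 − 15.3) × 15.3 / 3430 = 3045 m³.
Q_w = (V·X)/(θ_c X_r) = 3045 × 3430 / (15.3 × 6830) = 99.95 m³/d.

Q_w ≈ 100.0 m³/d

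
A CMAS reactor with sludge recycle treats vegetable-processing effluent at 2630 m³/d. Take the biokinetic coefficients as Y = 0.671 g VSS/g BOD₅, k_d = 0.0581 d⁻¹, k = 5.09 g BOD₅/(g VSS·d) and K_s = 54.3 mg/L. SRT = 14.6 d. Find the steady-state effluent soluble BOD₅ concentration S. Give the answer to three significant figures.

S ≈ 2.09 mg/L

From the Monod/SRT balance for a CMAS, S = K_s·(1+k_d θ_c)/[θ_c·(Y k − k_d) − 1] = 54.3 × (1 + 0.0581 × 14.6) / [14.6 × (0.671 × 5.09 − 0.0581) − 1] = 100.4 / 48.02 = 2.090 mg/L.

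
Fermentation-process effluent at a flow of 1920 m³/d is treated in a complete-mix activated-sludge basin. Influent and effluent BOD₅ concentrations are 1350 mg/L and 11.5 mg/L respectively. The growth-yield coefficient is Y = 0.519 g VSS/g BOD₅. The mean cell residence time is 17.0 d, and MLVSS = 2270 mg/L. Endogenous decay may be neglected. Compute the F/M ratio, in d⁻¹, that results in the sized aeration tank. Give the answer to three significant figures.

F/M ≈ 0.114 d⁻¹

Biomass mass balance (decay neglected): V·X = Y·Q·(S₀ − S)·θ_c, so V = 0.519 × 1920 × (1350 − 11.5) × 17.0 / 2270 = 9989 m³.
Food-to-microorganism ratio F/M = Q S₀ / (V X) = 1920 × 1350 / (9989 × 2270) = 0.1143 d⁻¹.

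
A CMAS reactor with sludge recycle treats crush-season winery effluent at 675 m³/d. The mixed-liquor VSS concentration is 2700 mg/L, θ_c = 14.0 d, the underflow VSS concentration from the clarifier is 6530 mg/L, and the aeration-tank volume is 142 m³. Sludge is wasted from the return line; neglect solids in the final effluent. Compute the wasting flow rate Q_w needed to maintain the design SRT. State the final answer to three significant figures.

Q_w ≈ 4.19 m³/d

θ_c = V·X/(Q_w·X_r) when wasting from the recycle, so Q_w = V·X/(θ_c·X_r) = 142.0 × 2700 / (14.0 × 6530) = 4.194 m³/d.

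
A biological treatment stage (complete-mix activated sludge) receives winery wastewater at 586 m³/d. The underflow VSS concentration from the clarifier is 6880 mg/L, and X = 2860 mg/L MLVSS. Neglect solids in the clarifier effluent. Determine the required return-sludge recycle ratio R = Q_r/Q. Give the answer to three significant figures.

R = Q_r/Q = X/(X_r − X) = 2860 / (6880 − 2860) = 0.7114.

R ≈ 0.711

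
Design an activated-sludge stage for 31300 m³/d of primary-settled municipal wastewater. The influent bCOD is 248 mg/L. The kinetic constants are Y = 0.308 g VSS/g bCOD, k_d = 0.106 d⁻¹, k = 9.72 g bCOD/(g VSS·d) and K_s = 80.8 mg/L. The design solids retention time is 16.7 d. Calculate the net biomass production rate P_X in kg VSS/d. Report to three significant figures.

P_X ≈ 847 kg VSS/d

From the Monod/SRT balance for a CMAS, S = K_s·(1+k_d θ_c)/[θ_c·(Y k − k_d) − 1] = 80.8 × (1 + 0.106 × 16.7) / [16.7 × (0.308 × 9.72 − 0.106) − 1] = 223.8 / 47.23 = 4.740 mg/L.
The observed yield is Y_obs = Y/(1 + k_d·θ_c) = 0.308 / (1 + 0.106 × 16.7) = 0.308 / 2.770 = 0.1112 g VSS per g bCOD removed.
Mass of bCOD removed per day: Q(S₀ − S) = 31300 × 243.3 g/m³ = 7614 kg/d.
Net biomass production P_X = Y_obs × Q·(S₀ − S) = 0.1112 × 7614 = 846.6 kg VSS/d.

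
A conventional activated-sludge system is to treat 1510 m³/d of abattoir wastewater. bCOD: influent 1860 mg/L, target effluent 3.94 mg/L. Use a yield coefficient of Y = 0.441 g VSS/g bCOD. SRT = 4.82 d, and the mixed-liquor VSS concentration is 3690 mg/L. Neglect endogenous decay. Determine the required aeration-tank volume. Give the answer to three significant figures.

V ≈ 1610 m³

Biomass mass balance (decay neglected): V·X = Y·Q·(S₀ − S)·θ_c, so V = 0.441 × 1510 × (1860 − 3.94) × 4.82 / 3690 = 1614 m³.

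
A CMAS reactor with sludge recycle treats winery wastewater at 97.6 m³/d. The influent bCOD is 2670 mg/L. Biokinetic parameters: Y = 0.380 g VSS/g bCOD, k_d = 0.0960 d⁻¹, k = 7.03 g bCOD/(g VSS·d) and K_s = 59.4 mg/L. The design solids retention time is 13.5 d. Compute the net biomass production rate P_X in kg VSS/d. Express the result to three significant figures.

P_X ≈ 43.1 kg VSS/d

For a completely mixed reactor with recycle the Lawrence–McCarty relation gives S = K_s·(1 + k_d·θ_c) / [θ_c·(Y·k − k_d) − 1] = 59.4 × (1 + 0.0960 × 13.5) / [13.5 × (0.380 × 7.03 − 0.0960) − 1] = 136.4 / 33.77 = 4.039 mg/L.
The observed yield is Y_obs = Y/(1 + k_d·θ_c) = 0.380 / (1 + 0.0960 × 13.5) = 0.380 / 2.296 = 0.1655 g VSS per g bCOD removed.
ΔS = 2670 − 4.04 = 2666 mg/L, so the substrate removal rate is 97.6 × 2666/1000 = 260.2 kg bCOD/d.
Net biomass production P_X = Y_obs × Q·(S₀ − S) = 0.1655 × 260.2 = 43.06 kg VSS/d.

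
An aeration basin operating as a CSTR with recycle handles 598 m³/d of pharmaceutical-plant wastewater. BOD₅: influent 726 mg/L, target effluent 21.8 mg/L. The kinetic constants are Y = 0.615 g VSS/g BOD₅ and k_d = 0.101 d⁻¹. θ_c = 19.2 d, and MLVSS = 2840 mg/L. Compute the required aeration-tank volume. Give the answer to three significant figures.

Steady-state biomass mass balance: V·X·(1 + k_d·θ_c) = Y·Q·(S₀ − S)·θ_c, so V = 0.615 × 598 × (726 − 21.8) × 19.2 / [2840 × (1 + 0.101 × 19.2)] = 4.97×10^6 / 8347 = 595.7 m³.

V ≈ 596 m³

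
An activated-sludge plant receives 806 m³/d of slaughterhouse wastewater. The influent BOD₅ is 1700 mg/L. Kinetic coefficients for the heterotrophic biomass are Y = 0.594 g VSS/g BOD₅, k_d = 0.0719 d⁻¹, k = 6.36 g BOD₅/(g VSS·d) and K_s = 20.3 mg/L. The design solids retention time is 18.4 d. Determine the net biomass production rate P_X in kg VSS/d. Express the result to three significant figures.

For a completely mixed reactor with recycle the Lawrence–McCarty relation gives S = K_s·(1 + k_d·θ_c) / [θ_c·(Y·k − k_d) − 1] = 20.3 × (1 + 0.0719 × 18.4) / [18.4 × (0.594 × 6.36 − 0.0719) − 1] = 47.16 / 67.19 = 0.7018 mg/L.
Y_obs = Y / (1 + k_d θ_c) = 0.594 / (1 + 0.0719 × 18.4) = 0.594 / 2.323 = 0.2557.
Substrate removed = Q·(S₀ − S) = 806 m³/d × (1700 − 0.702) g/m³ = 1.37×10^6 g/d = 1370 kg/d.
Biomass produced: P_X = Y_obs·Q·ΔS = 0.2557 × 1370 ≈ 350.2 kg VSS/d.

P_X ≈ 350 kg VSS/d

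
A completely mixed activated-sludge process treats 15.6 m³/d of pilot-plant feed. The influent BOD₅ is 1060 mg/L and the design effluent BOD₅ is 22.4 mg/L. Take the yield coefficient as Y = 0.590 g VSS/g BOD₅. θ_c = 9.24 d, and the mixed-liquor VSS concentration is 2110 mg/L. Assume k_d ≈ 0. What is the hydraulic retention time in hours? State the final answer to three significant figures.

τ ≈ 64.3 h

Biomass mass balance (decay neglected): V·X = Y·Q·(S₀ − S)·θ_c, so V = 0.590 × 15.6 × (1060 − 22.4) × 9.24 / 2110 = 41.82 m³.
Hydraulic retention time τ = V/Q = 41.82 / 15.6 = 2.681 d = 64.34 h.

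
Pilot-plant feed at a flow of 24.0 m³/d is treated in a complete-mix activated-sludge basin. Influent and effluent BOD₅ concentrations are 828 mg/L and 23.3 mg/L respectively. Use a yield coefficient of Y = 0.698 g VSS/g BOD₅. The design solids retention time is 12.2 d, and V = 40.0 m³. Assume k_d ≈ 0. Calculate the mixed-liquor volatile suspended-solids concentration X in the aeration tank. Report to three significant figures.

Without decay, X = Y Q (S₀−S) θ_c / V = 0.698 × 24.0 × (828 − 23.3) × 12.2 / 40.0 = 4112 mg/L.

X ≈ 4110 mg/L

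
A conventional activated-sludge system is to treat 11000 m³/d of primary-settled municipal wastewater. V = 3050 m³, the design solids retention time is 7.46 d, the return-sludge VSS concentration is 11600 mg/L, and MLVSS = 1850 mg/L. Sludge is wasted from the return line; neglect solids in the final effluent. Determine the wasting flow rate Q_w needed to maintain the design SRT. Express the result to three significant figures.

Q_w ≈ 65.2 m³/d

θ_c = V·X/(Q_w·X_r) when wasting from the recycle, so Q_w = V·X/(θ_c·X_r) = 3050 × 1850 / (7.46 × 11600) = 65.20 m³/d.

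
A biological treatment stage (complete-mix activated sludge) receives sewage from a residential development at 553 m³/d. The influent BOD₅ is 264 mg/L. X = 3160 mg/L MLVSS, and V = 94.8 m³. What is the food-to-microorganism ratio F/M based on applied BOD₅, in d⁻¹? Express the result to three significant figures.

F/M ≈ 0.487 d⁻¹

F/M = applied load / biomass = Q·S₀/(V·X) = 553 × 264 / (94.80 × 3160) = 0.4873 d⁻¹.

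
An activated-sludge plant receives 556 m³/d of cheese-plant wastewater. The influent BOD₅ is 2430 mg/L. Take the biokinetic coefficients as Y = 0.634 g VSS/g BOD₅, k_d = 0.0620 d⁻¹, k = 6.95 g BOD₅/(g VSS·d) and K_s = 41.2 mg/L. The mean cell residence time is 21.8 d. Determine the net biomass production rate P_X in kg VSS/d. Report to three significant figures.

P_X ≈ 364 kg VSS/d

For a completely mixed reactor with recycle the Lawrence–McCarty relation gives S = K_s·(1 + k_d·θ_c) / [θ_c·(Y·k − k_d) − 1] = 41.2 × (1 + 0.0620 × 21.8) / [21.8 × (0.634 × 6.95 − 0.0620) − 1] = 96.89 / 93.71 = 1.034 mg/L.
Y_obs = Y / (1 + k_d θ_c) = 0.634 / (1 + 0.0620 × 21.8) = 0.634 / 2.352 = 0.2696.
ΔS = 2430 − 1.03 = 2429 mg/L, so the substrate removal rate is 556 × 2429/1000 = 1351 kg BOD₅/d.
Net biomass production P_X = Y_obs × Q·(S₀ − S) = 0.2696 × 1351 = 364.1 kg VSS/d.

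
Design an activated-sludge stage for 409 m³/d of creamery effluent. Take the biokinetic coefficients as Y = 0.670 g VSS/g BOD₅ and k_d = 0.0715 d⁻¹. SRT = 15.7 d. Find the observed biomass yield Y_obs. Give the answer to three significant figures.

Y_obs = Y / (1 + k_d θ_c) = 0.670 / (1 + 0.0715 × 15.7) = 0.670 / 2.123 = 0.3157.

Y_obs ≈ 0.316 g VSS/g BOD₅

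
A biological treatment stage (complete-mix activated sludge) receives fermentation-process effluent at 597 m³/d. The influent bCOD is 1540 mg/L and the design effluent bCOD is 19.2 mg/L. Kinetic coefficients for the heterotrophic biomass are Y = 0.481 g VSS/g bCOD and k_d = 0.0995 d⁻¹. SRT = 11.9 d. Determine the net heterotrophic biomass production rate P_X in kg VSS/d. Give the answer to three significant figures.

Correct the yield for decay: Y_obs = Y/(1 + k_d θ_c) = 0.481 / (1 + 0.0995 × 11.9) = 0.481 / 2.184 = 0.2202.
ΔS = 1540 − 19.2 = 1521 mg/L, so the substrate removal rate is 597 × 1521/1000 = 907.9 kg bCOD/d.
Biomass produced: P_X = Y_obs·Q·ΔS = 0.2202 × 907.9 ≈ 200.0 kg VSS/d.

P_X ≈ 200 kg VSS/d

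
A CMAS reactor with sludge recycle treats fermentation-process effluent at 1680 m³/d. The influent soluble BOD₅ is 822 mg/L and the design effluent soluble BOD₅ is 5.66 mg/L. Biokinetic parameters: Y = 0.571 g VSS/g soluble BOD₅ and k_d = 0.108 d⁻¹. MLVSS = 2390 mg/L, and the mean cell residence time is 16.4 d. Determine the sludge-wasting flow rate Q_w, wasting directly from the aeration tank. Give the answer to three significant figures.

Rearranging the biomass balance for a CMAS with decay, V = Y·Q·ΔS·θ_c / [X·(1+k_d θ_c)] = 0.571 × 1680 × (822 − 5.66) × 16.4 / [2390 × (1 + 0.108 × 16.4)] = 1.28×10^7 / 6623 = 1939 m³.
For wasting at MLVSS concentration, Q_w = V/θ_c = 1939/16.4 = 118.2 m³/d.

Q_w ≈ 118 m³/d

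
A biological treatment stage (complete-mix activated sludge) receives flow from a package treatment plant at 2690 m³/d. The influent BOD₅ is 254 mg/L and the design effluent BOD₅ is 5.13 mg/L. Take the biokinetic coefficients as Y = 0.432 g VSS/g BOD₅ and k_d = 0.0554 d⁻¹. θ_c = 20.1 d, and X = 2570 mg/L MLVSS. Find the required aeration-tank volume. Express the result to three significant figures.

Rearranging the biomass balance for a CMAS with decay, V = Y·Q·ΔS·θ_c / [X·(1+k_d θ_c)] = 0.432 × 2690 × (254 − 5.13) × 20.1 / [2570 × (1 + 0.0554 × 20.1)] = 5.81×10^6 / 5432 = 1070 m³.

V ≈ 1070 m³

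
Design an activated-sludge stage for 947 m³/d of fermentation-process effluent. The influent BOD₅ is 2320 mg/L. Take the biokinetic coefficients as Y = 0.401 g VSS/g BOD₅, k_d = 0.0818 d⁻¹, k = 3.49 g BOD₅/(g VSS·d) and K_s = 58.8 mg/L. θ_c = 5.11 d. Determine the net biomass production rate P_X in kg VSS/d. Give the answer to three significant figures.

P_X ≈ 617 kg VSS/d

Effluent substrate depends only on kinetics and SRT: S = K_s(1 + k_d θ_c) / [θ_c(Yk − k_d) − 1] = 58.8 × (1 + 0.0818 × 5.11) / [5.11 × (0.401 × 3.49 − 0.0818) − 1] = 83.38 / 5.733 = 14.54 mg/L.
Y_obs = Y / (1 + k_d θ_c) = 0.401 / (1 + 0.0818 × 5.11) = 0.401 / 1.418 = 0.2828.
Q·(S₀ − S) = 947 × (2320 − 14.5) × 10⁻³ = 2183 kg/d removed.
P_X = Y_obs · Q(S₀ − S) = 0.2828 × 2183 = 617.4 kg VSS/d.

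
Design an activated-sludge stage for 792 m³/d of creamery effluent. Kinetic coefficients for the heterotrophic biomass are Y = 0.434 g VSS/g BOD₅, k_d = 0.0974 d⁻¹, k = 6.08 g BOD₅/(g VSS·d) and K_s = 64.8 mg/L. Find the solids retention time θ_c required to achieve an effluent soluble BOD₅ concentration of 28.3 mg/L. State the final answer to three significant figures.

From 1/θ_c = Y·k·S/(K_s + S) − k_d: Y·k·S/(K_s+S) = 0.434 × 6.08 × 28.3 / (64.8 + 28.3) = 0.8021 d⁻¹.
θ_c = 1/(μ − k_d) = 1/(0.8021 − 0.0974) = 1/0.7047 = 1.419 d.

θ_c ≈ 1.42 d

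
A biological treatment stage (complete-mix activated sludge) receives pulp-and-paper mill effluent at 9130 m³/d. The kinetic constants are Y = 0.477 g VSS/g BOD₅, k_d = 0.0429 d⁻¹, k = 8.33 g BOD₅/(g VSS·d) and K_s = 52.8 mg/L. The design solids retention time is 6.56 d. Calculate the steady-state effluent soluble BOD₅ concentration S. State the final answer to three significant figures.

For a completely mixed reactor with recycle the Lawrence–McCarty relation gives S = K_s·(1 + k_d·θ_c) / [θ_c·(Y·k − k_d) − 1] = 52.8 × (1 + 0.0429 × 6.56) / [6.56 × (0.477 × 8.33 − 0.0429) − 1] = 67.66 / 24.78 = 2.730 mg/L.

S ≈ 2.73 mg/L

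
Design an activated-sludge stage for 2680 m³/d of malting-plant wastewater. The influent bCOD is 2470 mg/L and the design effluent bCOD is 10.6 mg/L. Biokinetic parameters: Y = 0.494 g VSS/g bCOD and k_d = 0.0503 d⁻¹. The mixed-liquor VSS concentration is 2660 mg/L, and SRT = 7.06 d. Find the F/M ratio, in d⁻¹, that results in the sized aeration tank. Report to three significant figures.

F/M ≈ 0.390 d⁻¹

Rearranging the biomass balance for a CMAS with decay, V = Y·Q·ΔS·θ_c / [X·(1+k_d θ_c)] = 0.494 × 2680 × (2470 − 10.6) × 7.06 / [2660 × (1 + 0.0503 × 7.06)] = 2.3×10^7 / 3605 = 6377 m³.
F/M = applied load / biomass = Q·S₀/(V·X) = 2680 × 2470 / (6377 × 2660) = 0.3902 d⁻¹.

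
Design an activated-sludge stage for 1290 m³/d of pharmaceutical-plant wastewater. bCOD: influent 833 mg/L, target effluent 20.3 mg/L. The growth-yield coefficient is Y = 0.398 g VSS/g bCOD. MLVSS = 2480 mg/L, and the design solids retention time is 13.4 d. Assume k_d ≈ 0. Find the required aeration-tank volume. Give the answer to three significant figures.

V ≈ 2250 m³

V·X = Y·Q·ΔS·θ_c gives V = 0.398 × 1290 × (833 − 20.3) × 13.4 / 2480 = 2255 m³.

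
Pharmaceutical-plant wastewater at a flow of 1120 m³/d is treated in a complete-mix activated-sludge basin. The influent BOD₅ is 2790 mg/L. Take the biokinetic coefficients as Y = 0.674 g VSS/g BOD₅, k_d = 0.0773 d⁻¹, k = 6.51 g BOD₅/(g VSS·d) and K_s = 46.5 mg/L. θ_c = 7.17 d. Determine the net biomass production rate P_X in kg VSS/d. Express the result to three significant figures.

P_X ≈ 1350 kg VSS/d

Effluent substrate depends only on kinetics and SRT: S = K_s(1 + k_d θ_c) / [θ_c(Yk − k_d) − 1] = 46.5 × (1 + 0.0773 × 7.17) / [7.17 × (0.674 × 6.51 − 0.0773) − 1] = 72.27 / 29.91 = 2.417 mg/L.
Observed yield with endogenous decay: Y_obs = Y / (1 + k_d·θ_c) = 0.674 / (1 + 0.0773 × 7.17) = 0.674 / 1.554 = 0.4337 g VSS/g BOD₅.
Mass of BOD₅ removed per day: Q(S₀ − S) = 1120 × 2788 g/m³ = 3122 kg/d.
So the net sludge growth is P_X = 0.4337 × 3122 = 1354 kg VSS/d.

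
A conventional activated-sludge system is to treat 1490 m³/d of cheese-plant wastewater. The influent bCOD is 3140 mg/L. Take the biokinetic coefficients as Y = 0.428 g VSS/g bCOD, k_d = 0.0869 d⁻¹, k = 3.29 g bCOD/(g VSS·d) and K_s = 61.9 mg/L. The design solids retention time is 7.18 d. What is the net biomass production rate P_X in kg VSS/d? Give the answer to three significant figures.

P_X ≈ 1230 kg VSS/d

For a completely mixed reactor with recycle the Lawrence–McCarty relation gives S = K_s·(1 + k_d·θ_c) / [θ_c·(Y·k − k_d) − 1] = 61.9 × (1 + 0.0869 × 7.18) / [7.18 × (0.428 × 3.29 − 0.0869) − 1] = 100.5 / 8.486 = 11.85 mg/L.
The observed yield is Y_obs = Y/(1 + k_d·θ_c) = 0.428 / (1 + 0.0869 × 7.18) = 0.428 / 1.624 = 0.2636 g VSS per g bCOD removed.
Mass of bCOD removed per day: Q(S₀ − S) = 1490 × 3128 g/m³ = 4661 kg/d.
So the net sludge growth is P_X = 0.2636 × 4661 = 1228 kg VSS/d.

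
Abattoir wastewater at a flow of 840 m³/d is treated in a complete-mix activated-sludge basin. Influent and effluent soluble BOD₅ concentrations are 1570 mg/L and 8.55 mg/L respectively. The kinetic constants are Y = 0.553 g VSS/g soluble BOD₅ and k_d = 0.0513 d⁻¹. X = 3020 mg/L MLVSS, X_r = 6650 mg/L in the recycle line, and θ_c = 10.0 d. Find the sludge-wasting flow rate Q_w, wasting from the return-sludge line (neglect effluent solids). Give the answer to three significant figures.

Steady-state biomass mass balance: V·X·(1 + k_d·θ_c) = Y·Q·(S₀ − S)·θ_c, so V = 0.553 × 840 × (1570 − 8.55) × 10.0 / [3020 × (1 + 0.0513 × 10.0)] = 7.25×10^6 / 4569 = 1587 m³.
Q_w = (V·X)/(θ_c X_r) = 1587 × 3020 / (10.0 × 6650) = 72.09 m³/d.

Q_w ≈ 72.1 m³/d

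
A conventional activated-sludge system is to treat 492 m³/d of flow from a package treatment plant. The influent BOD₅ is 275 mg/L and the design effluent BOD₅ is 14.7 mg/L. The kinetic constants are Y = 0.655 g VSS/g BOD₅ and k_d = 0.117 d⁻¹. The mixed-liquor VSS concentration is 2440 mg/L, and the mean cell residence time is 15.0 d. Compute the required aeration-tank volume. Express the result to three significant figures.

V ≈ 187 m³

Rearranging the biomass balance for a CMAS with decay, V = Y·Q·ΔS·θ_c / [X·(1+k_d θ_c)] = 0.655 × 492 × (275 − 14.7) × 15.0 / [2440 × (1 + 0.117 × 15.0)] = 1.26×10^6 / 6722 = 187.2 m³.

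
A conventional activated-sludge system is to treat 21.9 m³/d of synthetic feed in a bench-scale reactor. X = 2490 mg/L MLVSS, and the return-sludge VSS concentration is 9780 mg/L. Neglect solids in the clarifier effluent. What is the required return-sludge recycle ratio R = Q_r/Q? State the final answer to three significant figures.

R ≈ 0.342

R = Q_r/Q = X/(X_r − X) = 2490 / (9780 − 2490) = 0.3416.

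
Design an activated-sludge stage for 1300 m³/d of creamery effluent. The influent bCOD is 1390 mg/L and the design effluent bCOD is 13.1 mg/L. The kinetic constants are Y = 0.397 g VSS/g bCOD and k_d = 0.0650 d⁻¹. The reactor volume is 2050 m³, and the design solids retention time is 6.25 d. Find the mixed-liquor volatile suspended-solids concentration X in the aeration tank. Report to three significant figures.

X ≈ 1540 mg/L

From V·X·(1 + k_d·θ_c) = Y·Q·(S₀ − S)·θ_c: X = 0.397 × 1300 × (1390 − 13.1) × 6.25 / [2050 × (1 + 0.0650 × 6.25)] = 1541 mg/L.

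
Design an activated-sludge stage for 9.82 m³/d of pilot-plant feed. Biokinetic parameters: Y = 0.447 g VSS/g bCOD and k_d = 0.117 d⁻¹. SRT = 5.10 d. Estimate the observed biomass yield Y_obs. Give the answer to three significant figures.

Y_obs ≈ 0.280 g VSS/g bCOD

The observed yield is Y_obs = Y/(1 + k_d·θ_c) = 0.447 / (1 + 0.117 × 5.10) = 0.447 / 1.597 = 0.2800 g VSS per g bCOD removed.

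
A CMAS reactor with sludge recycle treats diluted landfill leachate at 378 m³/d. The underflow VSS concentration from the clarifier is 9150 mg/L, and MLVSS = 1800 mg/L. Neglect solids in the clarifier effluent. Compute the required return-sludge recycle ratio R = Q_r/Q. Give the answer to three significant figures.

R ≈ 0.245

Mass balance around the secondary clarifier (neglecting effluent solids): R = X / (X_r − X) = 1800 / (9150 − 1800) = 0.2449.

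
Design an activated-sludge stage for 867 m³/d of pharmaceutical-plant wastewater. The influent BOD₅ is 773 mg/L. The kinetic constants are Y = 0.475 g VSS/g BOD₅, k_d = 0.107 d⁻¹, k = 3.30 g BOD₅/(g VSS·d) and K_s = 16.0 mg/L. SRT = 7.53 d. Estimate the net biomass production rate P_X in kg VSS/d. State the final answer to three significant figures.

From the Monod/SRT balance for a CMAS, S = K_s·(1+k_d θ_c)/[θ_c·(Y k − k_d) − 1] = 16.0 × (1 + 0.107 × 7.53) / [7.53 × (0.475 × 3.30 − 0.107) − 1] = 28.89 / 9.998 = 2.890 mg/L.
The observed yield is Y_obs = Y/(1 + k_d·θ_c) = 0.475 / (1 + 0.107 × 7.53) = 0.475 / 1.806 = 0.2631 g VSS per g BOD₅ removed.
Q·(S₀ − S) = 867 × (773 − 2.89) × 10⁻³ = 667.7 kg/d removed.
P_X = Y_obs · Q(S₀ − S) = 0.2631 × 667.7 = 175.6 kg VSS/d.

P_X ≈ 176 kg VSS/d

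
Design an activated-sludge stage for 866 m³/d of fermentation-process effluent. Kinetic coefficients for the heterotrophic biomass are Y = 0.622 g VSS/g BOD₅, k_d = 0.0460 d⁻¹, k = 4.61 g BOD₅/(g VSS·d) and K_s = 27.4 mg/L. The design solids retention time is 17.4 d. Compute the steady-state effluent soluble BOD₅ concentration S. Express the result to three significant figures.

Effluent substrate depends only on kinetics and SRT: S = K_s(1 + k_d θ_c) / [θ_c(Yk − k_d) − 1] = 27.4 × (1 + 0.0460 × 17.4) / [17.4 × (0.622 × 4.61 − 0.0460) − 1] = 49.33 / 48.09 = 1.026 mg/L.

S ≈ 1.03 mg/L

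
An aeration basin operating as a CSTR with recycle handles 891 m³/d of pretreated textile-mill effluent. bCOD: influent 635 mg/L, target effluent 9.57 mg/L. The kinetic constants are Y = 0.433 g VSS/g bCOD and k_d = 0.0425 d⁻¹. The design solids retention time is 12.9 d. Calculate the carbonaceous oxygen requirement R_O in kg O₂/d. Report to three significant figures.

Observed yield with endogenous decay: Y_obs = Y / (1 + k_d·θ_c) = 0.433 / (1 + 0.0425 × 12.9) = 0.433 / 1.548 = 0.2797 g VSS/g bCOD.
ΔS = 635 − 9.57 = 625.4 mg/L, so the substrate removal rate is 891 × 625.4/1000 = 557.3 kg bCOD/d.
Biomass synthesised: P_X = Y_obs × 557.3 = 155.8 kg VSS/d.
R_O = Q·ΔS − 1.42 P_X = 557.3 − 221.3 = 336.0 kg O₂/d.

R_O ≈ 336 kg O₂/d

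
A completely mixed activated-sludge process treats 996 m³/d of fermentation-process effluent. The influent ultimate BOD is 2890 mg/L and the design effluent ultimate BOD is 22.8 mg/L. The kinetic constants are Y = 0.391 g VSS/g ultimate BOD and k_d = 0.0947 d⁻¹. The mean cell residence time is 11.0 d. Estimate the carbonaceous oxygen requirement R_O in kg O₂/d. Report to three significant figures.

Observed yield with endogenous decay: Y_obs = Y / (1 + k_d·θ_c) = 0.391 / (1 + 0.0947 × 11.0) = 0.391 / 2.042 = 0.1915 g VSS/g ultimate BOD.
Mass of ultimate BOD removed per day: Q(S₀ − S) = 996 × 2867 g/m³ = 2856 kg/d.
Biomass synthesised: P_X = Y_obs × 2856 = 546.9 kg VSS/d.
Carbonaceous O₂ demand = substrate oxidised − cell-mass equivalent = 2856 − 1.42 × 546.9 = 2079 kg O₂/d.

R_O ≈ 2080 kg O₂/d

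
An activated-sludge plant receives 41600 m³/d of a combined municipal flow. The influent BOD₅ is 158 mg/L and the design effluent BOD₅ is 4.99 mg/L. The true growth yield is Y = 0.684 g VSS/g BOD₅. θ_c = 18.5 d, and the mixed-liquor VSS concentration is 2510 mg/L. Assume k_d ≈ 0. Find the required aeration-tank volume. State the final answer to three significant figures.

V ≈ 32100 m³

V·X = Y·Q·ΔS·θ_c gives V = 0.684 × 41600 × (158 − 4.99) × 18.5 / 2510 = 32090 m³.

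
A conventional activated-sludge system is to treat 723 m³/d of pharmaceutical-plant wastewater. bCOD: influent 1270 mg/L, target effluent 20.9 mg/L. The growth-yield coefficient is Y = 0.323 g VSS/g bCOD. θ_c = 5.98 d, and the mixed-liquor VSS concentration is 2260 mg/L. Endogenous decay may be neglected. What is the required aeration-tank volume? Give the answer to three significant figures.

V·X = Y·Q·ΔS·θ_c gives V = 0.323 × 723 × (1270 − 20.9) × 5.98 / 2260 = 771.8 m³.

V ≈ 772 m³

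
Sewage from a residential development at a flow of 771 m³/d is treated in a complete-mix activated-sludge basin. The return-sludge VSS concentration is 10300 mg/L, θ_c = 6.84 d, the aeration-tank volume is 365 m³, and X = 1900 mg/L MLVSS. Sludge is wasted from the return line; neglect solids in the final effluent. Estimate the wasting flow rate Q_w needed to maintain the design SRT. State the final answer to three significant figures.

θ_c = V·X/(Q_w·X_r) when wasting from the recycle, so Q_w = V·X/(θ_c·X_r) = 365.0 × 1900 / (6.84 × 10300) = 9.844 m³/d.

Q_w ≈ 9.84 m³/d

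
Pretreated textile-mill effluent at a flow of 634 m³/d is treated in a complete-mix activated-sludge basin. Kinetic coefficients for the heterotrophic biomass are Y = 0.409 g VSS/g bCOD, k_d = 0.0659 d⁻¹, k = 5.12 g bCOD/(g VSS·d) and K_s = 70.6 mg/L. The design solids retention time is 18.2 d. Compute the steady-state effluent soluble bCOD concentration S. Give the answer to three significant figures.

S ≈ 4.32 mg/L

For a completely mixed reactor with recycle the Lawrence–McCarty relation gives S = K_s·(1 + k_d·θ_c) / [θ_c·(Y·k − k_d) − 1] = 70.6 × (1 + 0.0659 × 18.2) / [18.2 × (0.409 × 5.12 − 0.0659) − 1] = 155.3 / 35.91 = 4.324 mg/L.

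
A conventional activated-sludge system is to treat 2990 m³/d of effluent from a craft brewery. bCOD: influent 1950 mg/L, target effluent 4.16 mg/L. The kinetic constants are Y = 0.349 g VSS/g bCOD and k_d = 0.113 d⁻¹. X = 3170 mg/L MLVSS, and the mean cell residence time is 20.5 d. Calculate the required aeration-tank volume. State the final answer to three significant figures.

From the SRT design equation V = Y Q (S₀−S) θ_c / [X (1 + k_d θ_c)] = 0.349 × 2990 × (1950 − 4.16) × 20.5 / [3170 × (1 + 0.113 × 20.5)] = 4.16×10^7 / 10513 = 3959 m³.

V ≈ 3960 m³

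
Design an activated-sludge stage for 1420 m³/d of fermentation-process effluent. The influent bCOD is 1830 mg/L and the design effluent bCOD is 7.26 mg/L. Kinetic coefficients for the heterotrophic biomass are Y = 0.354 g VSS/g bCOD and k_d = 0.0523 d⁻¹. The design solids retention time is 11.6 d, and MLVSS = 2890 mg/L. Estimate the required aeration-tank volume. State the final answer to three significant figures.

V ≈ 2290 m³

Rearranging the biomass balance for a CMAS with decay, V = Y·Q·ΔS·θ_c / [X·(1+k_d θ_c)] = 0.354 × 1420 × (1830 − 7.26) × 11.6 / [2890 × (1 + 0.0523 × 11.6)] = 1.06×10^7 / 4643 = 2289 m³.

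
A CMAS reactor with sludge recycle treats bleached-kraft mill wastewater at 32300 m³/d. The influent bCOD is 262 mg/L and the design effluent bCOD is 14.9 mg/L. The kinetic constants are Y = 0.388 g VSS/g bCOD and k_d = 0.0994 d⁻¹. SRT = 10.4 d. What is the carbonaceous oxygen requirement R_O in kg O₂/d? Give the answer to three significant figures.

Correct the yield for decay: Y_obs = Y/(1 + k_d θ_c) = 0.388 / (1 + 0.0994 × 10.4) = 0.388 / 2.034 = 0.1908.
Substrate removed = Q·(S₀ − S) = 32300 m³/d × (262 − 14.9) g/m³ = 7.98×10^6 g/d = 7981 kg/d.
Net sludge production P_X = 0.1908 × 7981 = 1523 kg VSS/d.
R_O = Q·(S₀ − S) − 1.42·P_X = 7981 − 1.42 × 1523 = 5819 kg O₂/d.

R_O ≈ 5820 kg O₂/d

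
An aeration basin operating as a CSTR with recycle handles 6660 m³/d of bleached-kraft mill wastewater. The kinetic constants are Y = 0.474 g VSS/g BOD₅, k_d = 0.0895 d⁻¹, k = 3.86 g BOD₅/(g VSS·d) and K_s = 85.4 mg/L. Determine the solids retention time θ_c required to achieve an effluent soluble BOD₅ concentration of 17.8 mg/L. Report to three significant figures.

At the target effluent, Y k S/(K_s+S) = 0.474×3.86×17.8/103.2 = 0.3156 d⁻¹.
Then 1/θ_c = μ − k_d = 0.3156 − 0.0895 = 0.2261 d⁻¹, giving θ_c = 4.423 d.

θ_c ≈ 4.42 d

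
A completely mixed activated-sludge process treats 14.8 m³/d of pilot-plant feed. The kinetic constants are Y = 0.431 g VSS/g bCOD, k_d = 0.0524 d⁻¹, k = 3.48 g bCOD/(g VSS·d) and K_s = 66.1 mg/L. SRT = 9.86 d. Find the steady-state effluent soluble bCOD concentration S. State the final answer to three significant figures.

Effluent substrate depends only on kinetics and SRT: S = K_s(1 + k_d θ_c) / [θ_c(Yk − k_d) − 1] = 66.1 × (1 + 0.0524 × 9.86) / [9.86 × (0.431 × 3.48 − 0.0524) − 1] = 100.3 / 13.27 = 7.554 mg/L.

S ≈ 7.55 mg/L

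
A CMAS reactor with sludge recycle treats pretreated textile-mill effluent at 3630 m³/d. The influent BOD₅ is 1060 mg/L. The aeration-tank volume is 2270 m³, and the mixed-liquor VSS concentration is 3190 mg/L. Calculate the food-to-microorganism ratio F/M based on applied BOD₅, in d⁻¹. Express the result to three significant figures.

F/M ≈ 0.531 d⁻¹

Food-to-microorganism ratio F/M = Q S₀ / (V X) = 3630 × 1060 / (2270 × 3190) = 0.5314 d⁻¹.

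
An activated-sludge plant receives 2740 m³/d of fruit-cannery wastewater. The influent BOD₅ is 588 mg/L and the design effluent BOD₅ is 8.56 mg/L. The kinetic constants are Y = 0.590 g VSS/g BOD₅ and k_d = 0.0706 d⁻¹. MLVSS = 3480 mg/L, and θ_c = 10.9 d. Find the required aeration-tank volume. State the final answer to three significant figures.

Steady-state biomass mass balance: V·X·(1 + k_d·θ_c) = Y·Q·(S₀ − S)·θ_c, so V = 0.590 × 2740 × (588 − 8.56) × 10.9 / [3480 × (1 + 0.0706 × 10.9)] = 1.02×10^7 / 6158 = 1658 m³.

V ≈ 1660 m³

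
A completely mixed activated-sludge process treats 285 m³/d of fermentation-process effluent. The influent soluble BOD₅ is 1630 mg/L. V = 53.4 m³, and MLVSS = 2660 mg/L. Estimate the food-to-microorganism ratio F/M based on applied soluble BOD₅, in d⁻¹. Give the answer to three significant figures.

F/M ≈ 3.27 d⁻¹

Food-to-microorganism ratio F/M = Q S₀ / (V X) = 285 × 1630 / (53.40 × 2660) = 3.270 d⁻¹.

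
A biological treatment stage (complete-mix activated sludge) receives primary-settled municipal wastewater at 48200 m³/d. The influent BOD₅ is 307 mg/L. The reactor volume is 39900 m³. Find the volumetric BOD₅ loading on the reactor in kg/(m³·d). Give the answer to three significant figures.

Volumetric loading L_v = Q·S₀ / V = 48200 × 307 g/m³ / 39900 m³ = 370.9 g/(m³·d) = 0.3709 kg BOD₅/(m³·d).

L_v ≈ 0.371 kg BOD₅/(m³·d)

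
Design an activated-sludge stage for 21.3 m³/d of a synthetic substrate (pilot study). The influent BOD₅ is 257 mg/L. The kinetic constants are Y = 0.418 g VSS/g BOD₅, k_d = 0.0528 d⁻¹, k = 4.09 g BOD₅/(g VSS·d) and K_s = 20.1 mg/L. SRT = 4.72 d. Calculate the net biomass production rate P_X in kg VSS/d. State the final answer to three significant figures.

P_X ≈ 1.81 kg VSS/d

From the Monod/SRT balance for a CMAS, S = K_s·(1+k_d θ_c)/[θ_c·(Y k − k_d) − 1] = 20.1 × (1 + 0.0528 × 4.72) / [4.72 × (0.418 × 4.09 − 0.0528) − 1] = 25.11 / 6.820 = 3.682 mg/L.
Y_obs = Y / (1 + k_d θ_c) = 0.418 / (1 + 0.0528 × 4.72) = 0.418 / 1.249 = 0.3346.
Q·(S₀ − S) = 21.3 × (257 − 3.68) × 10⁻³ = 5.396 kg/d removed.
Biomass produced: P_X = Y_obs·Q·ΔS = 0.3346 × 5.396 ≈ 1.805 kg VSS/d.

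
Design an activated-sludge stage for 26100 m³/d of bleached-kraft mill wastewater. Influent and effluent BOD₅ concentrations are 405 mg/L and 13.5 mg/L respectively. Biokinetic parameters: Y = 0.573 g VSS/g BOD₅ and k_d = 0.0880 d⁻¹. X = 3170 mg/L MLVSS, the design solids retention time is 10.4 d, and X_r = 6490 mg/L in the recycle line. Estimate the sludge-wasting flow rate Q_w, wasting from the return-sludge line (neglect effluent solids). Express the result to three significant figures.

Q_w ≈ 471 m³/d

Rearranging the biomass balance for a CMAS with decay, V = Y·Q·ΔS·θ_c / [X·(1+k_d θ_c)] = 0.573 × 26100 × (405 − 13.5) × 10.4 / [3170 × (1 + 0.0880 × 10.4)] = 6.09×10^7 / 6071 = 10030 m³.
θ_c = V·X/(Q_w·X_r) when wasting from the recycle, so Q_w = V·X/(θ_c·X_r) = 10030 × 3170 / (10.4 × 6490) = 471.1 m³/d.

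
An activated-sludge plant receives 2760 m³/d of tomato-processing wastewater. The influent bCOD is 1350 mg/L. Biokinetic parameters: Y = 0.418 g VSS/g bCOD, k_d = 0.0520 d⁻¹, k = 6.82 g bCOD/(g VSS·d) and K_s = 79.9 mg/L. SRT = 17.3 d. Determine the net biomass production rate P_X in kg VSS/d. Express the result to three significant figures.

For a completely mixed reactor with recycle the Lawrence–McCarty relation gives S = K_s·(1 + k_d·θ_c) / [θ_c·(Y·k − k_d) − 1] = 79.9 × (1 + 0.0520 × 17.3) / [17.3 × (0.418 × 6.82 − 0.0520) − 1] = 151.8 / 47.42 = 3.201 mg/L.
The observed yield is Y_obs = Y/(1 + k_d·θ_c) = 0.418 / (1 + 0.0520 × 17.3) = 0.418 / 1.900 = 0.2200 g VSS per g bCOD removed.
Mass of bCOD removed per day: Q(S₀ − S) = 2760 × 1347 g/m³ = 3717 kg/d.
So the net sludge growth is P_X = 0.2200 × 3717 = 817.9 kg VSS/d.

P_X ≈ 818 kg VSS/d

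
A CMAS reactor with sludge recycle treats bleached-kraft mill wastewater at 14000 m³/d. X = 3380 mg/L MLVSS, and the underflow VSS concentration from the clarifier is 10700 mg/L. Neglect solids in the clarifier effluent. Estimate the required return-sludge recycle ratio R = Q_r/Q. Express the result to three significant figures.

Mass balance around the secondary clarifier (neglecting effluent solids): R = X / (X_r − X) = 3380 / (10700 − 3380) = 0.4617.

R ≈ 0.462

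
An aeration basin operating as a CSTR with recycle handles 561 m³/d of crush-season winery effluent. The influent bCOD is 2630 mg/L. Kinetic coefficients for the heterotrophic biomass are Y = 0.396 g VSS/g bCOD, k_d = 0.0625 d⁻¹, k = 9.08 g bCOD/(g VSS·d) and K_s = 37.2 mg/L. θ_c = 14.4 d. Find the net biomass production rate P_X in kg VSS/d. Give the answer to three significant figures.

P_X ≈ 307 kg VSS/d

From the Monod/SRT balance for a CMAS, S = K_s·(1+k_d θ_c)/[θ_c·(Y k − k_d) − 1] = 37.2 × (1 + 0.0625 × 14.4) / [14.4 × (0.396 × 9.08 − 0.0625) − 1] = 70.68 / 49.88 = 1.417 mg/L.
Correct the yield for decay: Y_obs = Y/(1 + k_d θ_c) = 0.396 / (1 + 0.0625 × 14.4) = 0.396 / 1.900 = 0.2084.
ΔS = 2630 − 1.42 = 2629 mg/L, so the substrate removal rate is 561 × 2629/1000 = 1475 kg bCOD/d.
Net biomass production P_X = Y_obs × Q·(S₀ − S) = 0.2084 × 1475 = 307.3 kg VSS/d.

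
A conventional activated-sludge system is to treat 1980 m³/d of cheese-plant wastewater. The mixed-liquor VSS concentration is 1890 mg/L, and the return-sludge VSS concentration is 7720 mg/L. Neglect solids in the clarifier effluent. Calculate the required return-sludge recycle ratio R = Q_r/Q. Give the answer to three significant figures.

Mass balance around the secondary clarifier (neglecting effluent solids): R = X / (X_r − X) = 1890 / (7720 − 1890) = 0.3242.

R ≈ 0.324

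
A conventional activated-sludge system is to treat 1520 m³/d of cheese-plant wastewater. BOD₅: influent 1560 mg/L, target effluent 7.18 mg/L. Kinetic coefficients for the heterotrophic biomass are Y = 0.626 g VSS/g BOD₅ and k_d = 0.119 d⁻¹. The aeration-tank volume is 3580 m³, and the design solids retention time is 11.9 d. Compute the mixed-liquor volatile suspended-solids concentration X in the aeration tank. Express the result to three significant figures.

X ≈ 2030 mg/L

Solving the biomass balance for X: X = Y Q (S₀−S) θ_c / [V (1+k_d θ_c)] = 0.626 × 1520 × (1560 − 7.18) × 11.9 / [3580 × (1 + 0.119 × 11.9)] = 2033 mg/L.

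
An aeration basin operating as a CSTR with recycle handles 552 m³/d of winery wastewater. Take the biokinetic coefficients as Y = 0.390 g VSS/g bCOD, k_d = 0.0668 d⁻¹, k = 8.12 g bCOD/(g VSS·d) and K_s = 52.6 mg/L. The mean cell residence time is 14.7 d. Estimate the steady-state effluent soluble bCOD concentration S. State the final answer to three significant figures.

S ≈ 2.34 mg/L

From the Monod/SRT balance for a CMAS, S = K_s·(1+k_d θ_c)/[θ_c·(Y k − k_d) − 1] = 52.6 × (1 + 0.0668 × 14.7) / [14.7 × (0.390 × 8.12 − 0.0668) − 1] = 104.3 / 44.57 = 2.339 mg/L.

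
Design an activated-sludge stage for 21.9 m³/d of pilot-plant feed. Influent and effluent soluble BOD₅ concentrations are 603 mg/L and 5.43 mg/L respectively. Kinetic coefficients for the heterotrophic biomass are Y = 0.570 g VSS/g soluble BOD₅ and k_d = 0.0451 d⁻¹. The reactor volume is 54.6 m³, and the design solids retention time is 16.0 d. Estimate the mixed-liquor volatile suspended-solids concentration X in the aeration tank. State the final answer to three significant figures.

X = Y·Q·ΔS·θ_c / [V·(1 + k_d θ_c)] = 0.570 × 21.9 × (603 − 5.43) × 16.0 / [54.6 × (1 + 0.0451 × 16.0)] = 1270 mg/L.

X ≈ 1270 mg/L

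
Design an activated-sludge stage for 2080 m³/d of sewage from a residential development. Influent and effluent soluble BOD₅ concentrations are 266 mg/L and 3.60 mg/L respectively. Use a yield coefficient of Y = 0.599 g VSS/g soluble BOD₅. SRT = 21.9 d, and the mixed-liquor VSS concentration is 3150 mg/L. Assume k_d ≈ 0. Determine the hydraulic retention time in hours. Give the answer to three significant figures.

With k_d = 0 the design equation reduces to V = Y Q (S₀−S) θ_c / X = 0.599 × 2080 × (266 − 3.60) × 21.9 / 3150 = 2273 m³.
HRT = V/Q = 2273 m³ / 2080 m³·d⁻¹ = 1.093 d × 24 = 26.23 h.

τ ≈ 26.2 h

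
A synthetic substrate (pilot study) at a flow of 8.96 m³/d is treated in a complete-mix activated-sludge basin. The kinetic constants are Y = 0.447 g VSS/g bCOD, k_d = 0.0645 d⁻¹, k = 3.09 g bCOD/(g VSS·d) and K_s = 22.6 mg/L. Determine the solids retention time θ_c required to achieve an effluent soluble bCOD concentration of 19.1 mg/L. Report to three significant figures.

θ_c ≈ 1.76 d

Specific growth rate at S = 19.1 mg/L: μ = YkS/(K_s+S) = 0.447·3.09·19.1/(22.6+19.1) = 0.6326 d⁻¹.
1/θ_c = 0.6326 − 0.0645 = 0.5681 d⁻¹, so θ_c = 1.760 d.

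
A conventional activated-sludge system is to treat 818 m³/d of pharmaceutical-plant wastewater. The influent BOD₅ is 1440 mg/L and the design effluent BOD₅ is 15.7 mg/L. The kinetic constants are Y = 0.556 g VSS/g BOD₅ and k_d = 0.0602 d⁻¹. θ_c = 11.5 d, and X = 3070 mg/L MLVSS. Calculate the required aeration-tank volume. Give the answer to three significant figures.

From the SRT design equation V = Y Q (S₀−S) θ_c / [X (1 + k_d θ_c)] = 0.556 × 818 × (1440 − 15.7) × 11.5 / [3070 × (1 + 0.0602 × 11.5)] = 7.45×10^6 / 5195 = 1434 m³.

V ≈ 1430 m³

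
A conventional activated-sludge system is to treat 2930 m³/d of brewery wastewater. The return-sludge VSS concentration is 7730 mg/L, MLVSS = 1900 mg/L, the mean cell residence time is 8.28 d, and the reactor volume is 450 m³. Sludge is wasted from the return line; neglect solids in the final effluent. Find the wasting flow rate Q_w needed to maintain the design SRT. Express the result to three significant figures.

Q_w ≈ 13.4 m³/d

Wasting from the return line (neglecting effluent solids): Q_w = V·X / (θ_c·X_r) = 450.0 × 1900 / (8.28 × 7730) = 13.36 m³/d.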